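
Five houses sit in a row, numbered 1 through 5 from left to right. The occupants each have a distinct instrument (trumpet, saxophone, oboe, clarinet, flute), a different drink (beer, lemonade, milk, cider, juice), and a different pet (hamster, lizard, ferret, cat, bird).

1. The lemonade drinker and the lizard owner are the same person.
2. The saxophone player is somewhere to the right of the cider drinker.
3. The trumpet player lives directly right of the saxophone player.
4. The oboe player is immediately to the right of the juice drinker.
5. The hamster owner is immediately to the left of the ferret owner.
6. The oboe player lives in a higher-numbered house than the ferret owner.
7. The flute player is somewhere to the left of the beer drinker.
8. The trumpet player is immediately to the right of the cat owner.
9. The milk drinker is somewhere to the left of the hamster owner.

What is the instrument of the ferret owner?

The oboe player is narrowed to house 4 or 5; consider each.
Placing it in house 4 leads to a contradiction, so it's in house 5.
The juice drinker is in house 4 (clue 4).
The saxophone player is narrowed to house 2 or 3; consider each.
Placing it in house 3 leads to a contradiction, so it's in house 2.
Clue 2 places the cider drinker in house 1.
From clue 3, the trumpet player must be in house 3.
Clue 8: the cat owner is in house 2.
The ferret owner is in house 4 (clue 5).
The only drink still possible for house 2 is milk.
The only pet still possible for house 1 is bird.
So house 3 gets hamster for pet.
House 5 pet: only lizard fits.
The lemonade drinker is in house 5 (clue 1).
So house 3 gets beer for drink.
The flute player is in house 1 (clue 7).
The only instrument still possible for house 4 is clarinet.
So: house 1 = flute/cider/bird, house 2 = saxophone/milk/cat, house 3 = trumpet/beer/hamster, house 4 = clarinet/juice/ferret, house 5 = oboe/lemonade/lizard.

clarinet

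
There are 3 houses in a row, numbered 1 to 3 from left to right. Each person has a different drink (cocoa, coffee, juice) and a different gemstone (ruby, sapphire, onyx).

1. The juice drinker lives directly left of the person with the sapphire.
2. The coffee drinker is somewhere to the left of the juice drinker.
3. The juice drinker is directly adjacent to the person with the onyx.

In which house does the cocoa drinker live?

The coffee drinker is in house 1 (clue 2).
The juice drinker is in house 2 (clue 2).
The only drink still possible for house 3 is cocoa.
By clue 1, the person with the sapphire is in house 3.
House 1 gemstone: only onyx fits.
The only gemstone still possible for house 2 is ruby.
So: house 1 = coffee/onyx, house 2 = juice/ruby, house 3 = cocoa/sapphire.

3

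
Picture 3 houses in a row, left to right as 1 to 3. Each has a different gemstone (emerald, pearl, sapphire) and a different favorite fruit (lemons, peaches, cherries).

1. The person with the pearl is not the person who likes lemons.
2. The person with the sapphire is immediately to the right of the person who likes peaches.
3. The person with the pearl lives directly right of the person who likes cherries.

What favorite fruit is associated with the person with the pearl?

House 1's gemstone must be emerald (nothing else left).
The only favorite fruit still possible for house 3 is lemons.
From clue 1, the person with the pearl must be in house 2.
The person who likes cherries is in house 1 (clue 3).
The only gemstone still possible for house 3 is sapphire.
House 2 favorite fruit: only peaches fits.
So: house 1 = emerald/cherries, house 2 = pearl/peaches, house 3 = sapphire/lemons.

peaches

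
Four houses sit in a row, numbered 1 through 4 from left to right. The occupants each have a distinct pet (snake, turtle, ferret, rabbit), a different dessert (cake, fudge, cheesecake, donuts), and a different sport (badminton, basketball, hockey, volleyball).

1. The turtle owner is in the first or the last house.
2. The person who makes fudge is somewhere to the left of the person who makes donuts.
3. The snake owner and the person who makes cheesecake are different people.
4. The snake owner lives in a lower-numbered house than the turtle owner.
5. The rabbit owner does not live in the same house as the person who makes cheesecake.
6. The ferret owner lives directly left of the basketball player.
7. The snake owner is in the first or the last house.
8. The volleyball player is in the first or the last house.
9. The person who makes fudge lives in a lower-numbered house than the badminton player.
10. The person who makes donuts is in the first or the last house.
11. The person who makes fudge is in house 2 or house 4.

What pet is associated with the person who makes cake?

Clue 4: the turtle owner is in house 4.
Clue 7: the snake owner is in house 1.
Clue 10: the person who makes donuts is in house 4.
From clue 11, the person who makes fudge must be in house 2.
From clue 3, the person who makes cheesecake must be in house 3.
From clue 5, the rabbit owner must be in house 2.
House 3's pet must be ferret (nothing else left).
The only dessert still possible for house 1 is cake.
That leaves hockey as the sport for house 2.
The basketball player is in house 4 (clue 6).
House 1's sport must be volleyball (nothing else left).
House 3's sport must be badminton (nothing else left).
So: house 1 = snake/cake/volleyball, house 2 = rabbit/fudge/hockey, house 3 = ferret/cheesecake/badminton, house 4 = turtle/donuts/basketball.

snake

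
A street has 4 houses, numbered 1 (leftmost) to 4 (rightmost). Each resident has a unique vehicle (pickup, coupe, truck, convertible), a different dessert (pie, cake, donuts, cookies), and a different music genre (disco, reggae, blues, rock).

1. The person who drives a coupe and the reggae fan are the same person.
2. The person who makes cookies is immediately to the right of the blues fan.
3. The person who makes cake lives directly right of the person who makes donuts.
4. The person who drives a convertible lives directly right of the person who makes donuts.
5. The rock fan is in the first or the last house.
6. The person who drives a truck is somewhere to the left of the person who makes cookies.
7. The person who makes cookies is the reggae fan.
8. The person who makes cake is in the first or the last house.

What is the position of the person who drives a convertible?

4

By clue 8, the person who makes cake is in house 4.
By clue 3, the person who makes donuts is in house 3.
From clue 4, the person who drives a convertible must be in house 4.
That leaves pie as the dessert for house 1.
House 2's dessert must be cookies (nothing else left).
Clue 2: the blues fan is in house 1.
Clue 6: the person who drives a truck is in house 1.
Clue 7: the reggae fan is in house 2.
House 3 music genre: only disco fits.
House 4 music genre: only rock fits.
Clue 1 places the person who drives a coupe in house 2.
That leaves pickup as the vehicle for house 3.
So: house 1 = truck/pie/blues, house 2 = coupe/cookies/reggae, house 3 = pickup/donuts/disco, house 4 = convertible/cake/rock.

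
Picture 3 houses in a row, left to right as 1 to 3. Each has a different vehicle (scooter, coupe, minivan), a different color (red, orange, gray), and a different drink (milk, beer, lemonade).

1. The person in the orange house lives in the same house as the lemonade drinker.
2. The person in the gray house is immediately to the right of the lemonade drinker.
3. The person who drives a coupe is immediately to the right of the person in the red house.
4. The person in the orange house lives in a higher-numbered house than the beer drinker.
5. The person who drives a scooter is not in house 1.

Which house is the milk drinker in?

3

House 1's vehicle must be minivan (nothing else left).
So house 1 gets red for color.
So house 3 gets milk for drink.
From clue 1, the person in the orange house must be in house 2.
Clue 1: the lemonade drinker is in house 2.
The person in the gray house is in house 3 (clue 2).
Clue 3 places the person who drives a coupe in house 2.
From clue 4, the beer drinker must be in house 1.
House 3 vehicle: only scooter fits.
So: house 1 = minivan/red/beer, house 2 = coupe/orange/lemonade, house 3 = scooter/gray/milk.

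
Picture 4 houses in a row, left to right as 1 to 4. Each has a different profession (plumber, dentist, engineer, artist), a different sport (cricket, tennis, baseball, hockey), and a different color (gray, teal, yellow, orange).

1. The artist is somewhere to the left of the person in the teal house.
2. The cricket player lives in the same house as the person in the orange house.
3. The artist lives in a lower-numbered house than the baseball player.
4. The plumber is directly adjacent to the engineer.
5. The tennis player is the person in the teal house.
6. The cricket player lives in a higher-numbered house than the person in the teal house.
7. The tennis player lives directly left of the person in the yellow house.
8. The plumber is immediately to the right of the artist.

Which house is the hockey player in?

1

That leaves hockey as the sport for house 1.
House 1's color must be gray (nothing else left).
So house 2 gets teal for color.
Clue 1 places the artist in house 1.
From clue 5, the tennis player must be in house 2.
Clue 7 places the person in the yellow house in house 3.
From clue 8, the plumber must be in house 2.
House 4 color: only orange fits.
From clue 2, the cricket player must be in house 4.
Clue 4: the engineer is in house 3.
House 4 profession: only dentist fits.
House 3 sport: only baseball fits.
So: house 1 = artist/hockey/gray, house 2 = plumber/tennis/teal, house 3 = engineer/baseball/yellow, house 4 = dentist/cricket/orange.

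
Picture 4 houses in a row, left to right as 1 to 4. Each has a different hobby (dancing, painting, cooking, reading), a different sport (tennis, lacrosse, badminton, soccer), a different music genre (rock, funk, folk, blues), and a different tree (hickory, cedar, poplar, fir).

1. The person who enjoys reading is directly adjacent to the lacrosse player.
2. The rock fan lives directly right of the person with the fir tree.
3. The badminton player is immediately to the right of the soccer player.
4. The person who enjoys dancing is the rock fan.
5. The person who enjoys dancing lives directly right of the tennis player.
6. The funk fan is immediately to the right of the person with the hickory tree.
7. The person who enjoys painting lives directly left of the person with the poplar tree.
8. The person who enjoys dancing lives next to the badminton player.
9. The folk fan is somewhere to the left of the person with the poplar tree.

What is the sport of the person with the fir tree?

tennis

The person who enjoys dancing is narrowed to house 2 or 3 or 4; consider each.
Placing it in house 3 and house 4 leads to a contradiction, so it's in house 2.
Clue 4: the rock fan is in house 2.
From clue 5, the tennis player must be in house 1.
Clue 8 places the badminton player in house 3.
The only sport still possible for house 2 is soccer.
So house 4 gets lacrosse for sport.
Clue 1: the person who enjoys reading is in house 3.
Clue 2 places the person with the fir tree in house 1.
That leaves cooking as the hobby for house 4.
The person with the poplar tree is in house 2 (clue 7).
Clue 9 places the folk fan in house 1.
The only hobby still possible for house 1 is painting.
House 4 tree: only cedar fits.
By clue 6, the funk fan is in house 4.
That leaves blues as the music genre for house 3.
The only tree still possible for house 3 is hickory.
So: house 1 = painting/tennis/folk/fir, house 2 = dancing/soccer/rock/poplar, house 3 = reading/badminton/blues/hickory, house 4 = cooking/lacrosse/funk/cedar.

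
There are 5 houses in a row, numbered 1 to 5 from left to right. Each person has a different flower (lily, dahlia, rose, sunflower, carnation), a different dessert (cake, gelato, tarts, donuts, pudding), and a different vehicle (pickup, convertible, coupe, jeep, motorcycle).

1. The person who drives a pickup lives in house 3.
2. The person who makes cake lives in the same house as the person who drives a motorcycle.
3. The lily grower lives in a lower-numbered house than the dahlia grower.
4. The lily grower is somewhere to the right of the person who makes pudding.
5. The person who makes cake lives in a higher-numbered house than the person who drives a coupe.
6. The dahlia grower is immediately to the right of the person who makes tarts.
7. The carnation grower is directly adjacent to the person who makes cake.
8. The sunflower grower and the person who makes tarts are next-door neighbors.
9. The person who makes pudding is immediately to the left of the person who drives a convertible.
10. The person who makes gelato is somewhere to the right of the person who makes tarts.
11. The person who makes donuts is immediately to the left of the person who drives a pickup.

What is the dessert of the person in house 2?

By clue 1, the person who drives a pickup is in house 3.
Clue 11 places the person who makes donuts in house 2.
House 1 flower: only rose fits.
House 1 dessert: only pudding fits.
House 3 dessert: only tarts fits.
Clue 6: the dahlia grower is in house 4.
Clue 9 places the person who drives a convertible in house 2.
So house 2 gets sunflower for flower.
House 5's flower must be carnation (nothing else left).
From clue 7, the person who makes cake must be in house 4.
So house 3 gets lily for flower.
That leaves gelato as the dessert for house 5.
Clue 2: the person who drives a motorcycle is in house 4.
Clue 5 places the person who drives a coupe in house 1.
That leaves jeep as the vehicle for house 5.
So: house 1 = rose/pudding/coupe, house 2 = sunflower/donuts/convertible, house 3 = lily/tarts/pickup, house 4 = dahlia/cake/motorcycle, house 5 = carnation/gelato/jeep.

donuts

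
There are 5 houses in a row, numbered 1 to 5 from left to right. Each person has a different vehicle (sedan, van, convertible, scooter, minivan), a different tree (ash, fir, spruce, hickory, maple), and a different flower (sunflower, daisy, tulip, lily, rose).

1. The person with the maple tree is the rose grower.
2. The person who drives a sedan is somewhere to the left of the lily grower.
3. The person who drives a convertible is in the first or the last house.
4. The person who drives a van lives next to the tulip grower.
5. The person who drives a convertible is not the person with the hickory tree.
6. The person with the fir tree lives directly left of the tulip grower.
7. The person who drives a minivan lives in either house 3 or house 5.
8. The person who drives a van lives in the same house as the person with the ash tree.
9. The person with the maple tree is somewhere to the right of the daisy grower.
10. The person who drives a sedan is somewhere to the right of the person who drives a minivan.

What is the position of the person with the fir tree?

3

Clue 10: the person who drives a sedan is in house 4.
Clue 10: the person who drives a minivan is in house 3.
From clue 2, the lily grower must be in house 5.
The person who drives a convertible is narrowed to house 1 or 5; consider each.
Placing it in house 5 leads to a contradiction, so it's in house 1.
That leaves spruce as the tree for house 1.
The person who drives a scooter is narrowed to house 2 or 5; consider each.
Placing it in house 5 leads to a contradiction, so it's in house 2.
So house 5 gets van for vehicle.
From clue 4, the tulip grower must be in house 4.
From clue 6, the person with the fir tree must be in house 3.
From clue 8, the person with the ash tree must be in house 5.
From clue 1, the person with the maple tree must be in house 2.
By clue 1, the rose grower is in house 2.
The daisy grower is in house 1 (clue 9).
So house 4 gets hickory for tree.
House 3 flower: only sunflower fits.
So: house 1 = convertible/spruce/daisy, house 2 = scooter/maple/rose, house 3 = minivan/fir/sunflower, house 4 = sedan/hickory/tulip, house 5 = van/ash/lily.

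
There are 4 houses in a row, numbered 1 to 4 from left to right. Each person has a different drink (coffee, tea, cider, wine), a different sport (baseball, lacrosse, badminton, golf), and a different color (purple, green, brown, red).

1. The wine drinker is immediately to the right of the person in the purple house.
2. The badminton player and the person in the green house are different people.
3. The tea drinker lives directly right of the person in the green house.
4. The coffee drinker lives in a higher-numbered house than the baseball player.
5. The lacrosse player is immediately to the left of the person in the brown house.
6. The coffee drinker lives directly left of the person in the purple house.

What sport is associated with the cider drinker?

From clue 6, the coffee drinker must be in house 2.
By clue 6, the person in the purple house is in house 3.
House 1 drink: only cider fits.
The wine drinker is in house 4 (clue 1).
By clue 3, the tea drinker is in house 3.
The person in the green house is in house 2 (clue 3).
The baseball player is in house 1 (clue 4).
So house 3 gets lacrosse for sport.
House 1's color must be red (nothing else left).
The only color still possible for house 4 is brown.
Clue 2 places the badminton player in house 4.
That leaves golf as the sport for house 2.
So: house 1 = cider/baseball/red, house 2 = coffee/golf/green, house 3 = tea/lacrosse/purple, house 4 = wine/badminton/brown.

baseball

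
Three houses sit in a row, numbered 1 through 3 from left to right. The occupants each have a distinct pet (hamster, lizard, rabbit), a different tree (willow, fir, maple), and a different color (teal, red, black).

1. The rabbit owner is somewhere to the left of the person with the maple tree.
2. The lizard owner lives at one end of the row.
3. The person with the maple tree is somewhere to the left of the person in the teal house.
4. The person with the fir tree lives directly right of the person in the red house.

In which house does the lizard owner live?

Clue 3: the person with the maple tree is in house 2.
Clue 3 places the person in the teal house in house 3.
That leaves willow as the tree for house 1.
So house 3 gets fir for tree.
By clue 1, the rabbit owner is in house 1.
Clue 4 places the person in the red house in house 2.
That leaves hamster as the pet for house 2.
House 3's pet must be lizard (nothing else left).
So house 1 gets black for color.
So: house 1 = rabbit/willow/black, house 2 = hamster/maple/red, house 3 = lizard/fir/teal.

3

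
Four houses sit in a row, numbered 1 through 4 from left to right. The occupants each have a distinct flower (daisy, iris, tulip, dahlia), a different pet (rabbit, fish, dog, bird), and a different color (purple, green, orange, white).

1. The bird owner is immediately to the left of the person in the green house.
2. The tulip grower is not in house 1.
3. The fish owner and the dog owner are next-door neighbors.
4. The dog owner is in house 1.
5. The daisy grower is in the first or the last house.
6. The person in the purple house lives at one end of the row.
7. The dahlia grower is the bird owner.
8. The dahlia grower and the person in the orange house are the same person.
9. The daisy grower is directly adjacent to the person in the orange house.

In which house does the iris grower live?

Clue 4: the dog owner is in house 1.
From clue 3, the fish owner must be in house 2.
So house 3 gets bird for pet.
House 4's pet must be rabbit (nothing else left).
Clue 1: the person in the green house is in house 4.
Clue 7: the dahlia grower is in house 3.
Clue 8: the person in the orange house is in house 3.
Clue 9 places the daisy grower in house 4.
House 1 flower: only iris fits.
House 2 flower: only tulip fits.
House 2 color: only white fits.
The only color still possible for house 1 is purple.
So: house 1 = iris/dog/purple, house 2 = tulip/fish/white, house 3 = dahlia/bird/orange, house 4 = daisy/rabbit/green.

1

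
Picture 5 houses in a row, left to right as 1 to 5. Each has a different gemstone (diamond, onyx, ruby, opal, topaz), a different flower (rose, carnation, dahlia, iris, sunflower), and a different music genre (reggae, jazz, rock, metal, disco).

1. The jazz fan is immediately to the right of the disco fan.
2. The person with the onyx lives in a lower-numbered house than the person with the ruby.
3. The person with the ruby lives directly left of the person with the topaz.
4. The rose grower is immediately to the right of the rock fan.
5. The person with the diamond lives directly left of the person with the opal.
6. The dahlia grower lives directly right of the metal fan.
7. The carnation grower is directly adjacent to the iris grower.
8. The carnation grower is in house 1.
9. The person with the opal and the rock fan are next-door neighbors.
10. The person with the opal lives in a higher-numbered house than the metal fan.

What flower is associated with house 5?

Clue 8: the carnation grower is in house 1.
By clue 7, the iris grower is in house 2.
House 1's gemstone must be onyx (nothing else left).
The person with the diamond is narrowed to house 2 or 3 or 4; consider each.
Placing it in house 2 and house 3 leads to a contradiction, so it's in house 4.
The person with the opal is in house 5 (clue 5).
By clue 9, the rock fan is in house 4.
So house 2 gets ruby for gemstone.
The only gemstone still possible for house 3 is topaz.
The rose grower is in house 5 (clue 4).
House 5's music genre must be reggae (nothing else left).
That leaves disco as the music genre for house 1.
By clue 1, the jazz fan is in house 2.
House 3 music genre: only metal fits.
By clue 6, the dahlia grower is in house 4.
That leaves sunflower as the flower for house 3.
So: house 1 = onyx/carnation/disco, house 2 = ruby/iris/jazz, house 3 = topaz/sunflower/metal, house 4 = diamond/dahlia/rock, house 5 = opal/rose/reggae.

rose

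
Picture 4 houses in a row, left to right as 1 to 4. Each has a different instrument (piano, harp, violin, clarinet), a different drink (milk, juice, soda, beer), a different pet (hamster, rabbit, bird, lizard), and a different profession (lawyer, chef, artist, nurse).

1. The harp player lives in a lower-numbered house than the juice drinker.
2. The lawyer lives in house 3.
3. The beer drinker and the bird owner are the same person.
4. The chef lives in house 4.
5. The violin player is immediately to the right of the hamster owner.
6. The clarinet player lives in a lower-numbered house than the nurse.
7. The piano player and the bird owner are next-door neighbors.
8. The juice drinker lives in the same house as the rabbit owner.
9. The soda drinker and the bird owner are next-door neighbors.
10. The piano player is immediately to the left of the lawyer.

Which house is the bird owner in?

1

Clue 2 places the lawyer in house 3.
From clue 4, the chef must be in house 4.
By clue 10, the piano player is in house 2.
The only instrument still possible for house 4 is violin.
That leaves artist as the profession for house 1.
That leaves nurse as the profession for house 2.
By clue 5, the hamster owner is in house 3.
From clue 6, the clarinet player must be in house 1.
House 3 instrument: only harp fits.
House 1's pet must be bird (nothing else left).
By clue 1, the juice drinker is in house 4.
From clue 3, the beer drinker must be in house 1.
Clue 8 places the rabbit owner in house 4.
By clue 9, the soda drinker is in house 2.
House 3 drink: only milk fits.
House 2's pet must be lizard (nothing else left).
So: house 1 = clarinet/beer/bird/artist, house 2 = piano/soda/lizard/nurse, house 3 = harp/milk/hamster/lawyer, house 4 = violin/juice/rabbit/chef.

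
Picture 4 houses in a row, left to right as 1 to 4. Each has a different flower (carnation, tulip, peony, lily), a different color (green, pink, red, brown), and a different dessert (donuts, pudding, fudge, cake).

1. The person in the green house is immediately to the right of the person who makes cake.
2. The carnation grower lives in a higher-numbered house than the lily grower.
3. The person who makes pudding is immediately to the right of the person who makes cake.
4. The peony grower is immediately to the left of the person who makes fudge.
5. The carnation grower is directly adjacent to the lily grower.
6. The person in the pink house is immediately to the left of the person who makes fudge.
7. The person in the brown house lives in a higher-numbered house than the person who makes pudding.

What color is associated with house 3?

The person in the brown house is narrowed to house 3 or 4; consider each.
Placing it in house 3 leads to a contradiction, so it's in house 4.
The person in the green house is narrowed to house 2 or 3; consider each.
Placing it in house 3 leads to a contradiction, so it's in house 2.
By clue 1, the person who makes cake is in house 1.
Clue 3: the person who makes pudding is in house 2.
From clue 6, the person in the pink house must be in house 3.
Clue 6: the person who makes fudge is in house 4.
The only color still possible for house 1 is red.
That leaves donuts as the dessert for house 3.
Clue 4: the peony grower is in house 3.
The carnation grower is in house 2 (clue 5).
From clue 5, the lily grower must be in house 1.
House 4 flower: only tulip fits.
So: house 1 = lily/red/cake, house 2 = carnation/green/pudding, house 3 = peony/pink/donuts, house 4 = tulip/brown/fudge.

pink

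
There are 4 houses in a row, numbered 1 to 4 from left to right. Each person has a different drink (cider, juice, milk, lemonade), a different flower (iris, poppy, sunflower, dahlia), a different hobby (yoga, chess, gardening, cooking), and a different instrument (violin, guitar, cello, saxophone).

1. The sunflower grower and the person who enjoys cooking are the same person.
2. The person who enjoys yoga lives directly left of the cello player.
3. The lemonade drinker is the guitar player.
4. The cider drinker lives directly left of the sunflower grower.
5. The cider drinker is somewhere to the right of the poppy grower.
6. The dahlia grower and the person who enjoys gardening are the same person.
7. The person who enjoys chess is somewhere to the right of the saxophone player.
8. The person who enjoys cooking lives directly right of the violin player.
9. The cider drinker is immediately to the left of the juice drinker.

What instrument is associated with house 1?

saxophone

The cider drinker is narrowed to house 2 or 3; consider each.
Placing it in house 2 leads to a contradiction, so it's in house 3.
Clue 4: the sunflower grower is in house 4.
Clue 9: the juice drinker is in house 4.
The person who enjoys cooking is in house 4 (clue 1).
The violin player is in house 3 (clue 8).
House 4 instrument: only cello fits.
By clue 2, the person who enjoys yoga is in house 3.
That leaves gardening as the hobby for house 1.
House 2's hobby must be chess (nothing else left).
By clue 6, the dahlia grower is in house 1.
By clue 7, the saxophone player is in house 1.
That leaves iris as the flower for house 3.
The only instrument still possible for house 2 is guitar.
Clue 3: the lemonade drinker is in house 2.
The only drink still possible for house 1 is milk.
House 2 flower: only poppy fits.
So: house 1 = milk/dahlia/gardening/saxophone, house 2 = lemonade/poppy/chess/guitar, house 3 = cider/iris/yoga/violin, house 4 = juice/sunflower/cooking/cello.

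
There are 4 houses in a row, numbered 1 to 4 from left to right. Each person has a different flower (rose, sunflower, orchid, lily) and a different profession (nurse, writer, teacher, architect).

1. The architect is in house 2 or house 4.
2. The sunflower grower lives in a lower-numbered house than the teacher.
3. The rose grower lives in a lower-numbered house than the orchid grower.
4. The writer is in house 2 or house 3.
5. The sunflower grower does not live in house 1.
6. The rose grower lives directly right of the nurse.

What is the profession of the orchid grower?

House 1's flower must be lily (nothing else left).
So house 4 gets orchid for flower.
House 1 profession: only nurse fits.
By clue 6, the rose grower is in house 2.
So house 3 gets sunflower for flower.
From clue 2, the teacher must be in house 4.
That leaves architect as the profession for house 2.
House 3's profession must be writer (nothing else left).
So: house 1 = lily/nurse, house 2 = rose/architect, house 3 = sunflower/writer, house 4 = orchid/teacher.

teacher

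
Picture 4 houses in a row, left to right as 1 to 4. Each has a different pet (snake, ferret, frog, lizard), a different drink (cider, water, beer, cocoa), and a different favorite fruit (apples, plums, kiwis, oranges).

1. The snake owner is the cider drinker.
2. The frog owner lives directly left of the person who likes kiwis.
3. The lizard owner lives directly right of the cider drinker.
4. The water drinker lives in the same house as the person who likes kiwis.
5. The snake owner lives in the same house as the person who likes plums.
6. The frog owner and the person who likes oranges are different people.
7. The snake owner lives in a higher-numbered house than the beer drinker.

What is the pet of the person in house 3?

snake

The lizard owner is narrowed to house 3 or 4; consider each.
Placing it in house 3 leads to a contradiction, so it's in house 4.
From clue 3, the cider drinker must be in house 3.
Clue 1 places the snake owner in house 3.
The person who likes plums is in house 3 (clue 5).
By clue 2, the frog owner is in house 1.
From clue 2, the person who likes kiwis must be in house 2.
The water drinker is in house 2 (clue 4).
That leaves ferret as the pet for house 2.
That leaves beer as the drink for house 1.
House 4 drink: only cocoa fits.
The only favorite fruit still possible for house 1 is apples.
So house 4 gets oranges for favorite fruit.
So: house 1 = frog/beer/apples, house 2 = ferret/water/kiwis, house 3 = snake/cider/plums, house 4 = lizard/cocoa/oranges.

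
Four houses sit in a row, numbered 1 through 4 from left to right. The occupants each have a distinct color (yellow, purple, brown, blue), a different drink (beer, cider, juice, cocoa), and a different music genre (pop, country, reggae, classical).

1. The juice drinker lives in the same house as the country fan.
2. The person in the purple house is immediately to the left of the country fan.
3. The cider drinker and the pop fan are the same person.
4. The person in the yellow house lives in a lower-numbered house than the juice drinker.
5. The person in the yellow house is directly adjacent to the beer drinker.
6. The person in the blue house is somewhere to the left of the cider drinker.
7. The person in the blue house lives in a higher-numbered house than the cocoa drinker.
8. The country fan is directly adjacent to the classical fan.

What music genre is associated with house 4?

pop

That leaves brown as the color for house 4.
The person in the blue house is narrowed to house 2 or 3; consider each.
Placing it in house 2 leads to a contradiction, so it's in house 3.
Clue 6 places the cider drinker in house 4.
By clue 3, the pop fan is in house 4.
The person in the purple house is narrowed to house 1 or 2; consider each.
Placing it in house 1 leads to a contradiction, so it's in house 2.
By clue 2, the country fan is in house 3.
Clue 8 places the classical fan in house 2.
House 1's color must be yellow (nothing else left).
House 1's music genre must be reggae (nothing else left).
By clue 1, the juice drinker is in house 3.
Clue 5 places the beer drinker in house 2.
House 1 drink: only cocoa fits.
So: house 1 = yellow/cocoa/reggae, house 2 = purple/beer/classical, house 3 = blue/juice/country, house 4 = brown/cider/pop.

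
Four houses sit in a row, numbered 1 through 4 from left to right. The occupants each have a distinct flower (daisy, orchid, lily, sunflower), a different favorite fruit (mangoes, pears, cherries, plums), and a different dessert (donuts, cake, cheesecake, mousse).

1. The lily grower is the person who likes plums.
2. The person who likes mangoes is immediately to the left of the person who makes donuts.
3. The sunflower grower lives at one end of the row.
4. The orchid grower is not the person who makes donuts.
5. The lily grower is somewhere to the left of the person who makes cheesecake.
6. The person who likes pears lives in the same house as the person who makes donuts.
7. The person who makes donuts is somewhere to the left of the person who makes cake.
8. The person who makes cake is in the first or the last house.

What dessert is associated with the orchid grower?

Clue 8: the person who makes cake is in house 4.
The only dessert still possible for house 1 is mousse.
So house 4 gets cherries for favorite fruit.
House 3 favorite fruit: only pears fits.
Clue 6: the person who makes donuts is in house 3.
The only dessert still possible for house 2 is cheesecake.
From clue 2, the person who likes mangoes must be in house 2.
Clue 5 places the lily grower in house 1.
The only flower still possible for house 3 is daisy.
House 4 flower: only sunflower fits.
House 1 favorite fruit: only plums fits.
So house 2 gets orchid for flower.
So: house 1 = lily/plums/mousse, house 2 = orchid/mangoes/cheesecake, house 3 = daisy/pears/donuts, house 4 = sunflower/cherries/cake.

cheesecake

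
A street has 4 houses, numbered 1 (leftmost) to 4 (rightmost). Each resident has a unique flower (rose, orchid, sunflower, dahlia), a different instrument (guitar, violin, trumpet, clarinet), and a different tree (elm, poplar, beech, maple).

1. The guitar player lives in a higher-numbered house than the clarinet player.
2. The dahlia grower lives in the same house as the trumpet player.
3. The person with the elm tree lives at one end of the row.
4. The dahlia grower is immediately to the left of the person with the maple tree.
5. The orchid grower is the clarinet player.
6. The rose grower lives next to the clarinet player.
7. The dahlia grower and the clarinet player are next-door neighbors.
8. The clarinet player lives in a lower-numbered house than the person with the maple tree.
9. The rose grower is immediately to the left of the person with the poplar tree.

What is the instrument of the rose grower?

violin

The only flower still possible for house 4 is sunflower.
The person with the elm tree is narrowed to house 1 or 4; consider each.
Placing it in house 4 leads to a contradiction, so it's in house 1.
The dahlia grower is narrowed to house 1 or 2 or 3; consider each.
Placing it in house 1 and house 2 leads to a contradiction, so it's in house 3.
By clue 2, the trumpet player is in house 3.
Clue 4: the person with the maple tree is in house 4.
The clarinet player is in house 2 (clue 7).
The only instrument still possible for house 1 is violin.
House 4's instrument must be guitar (nothing else left).
From clue 5, the orchid grower must be in house 2.
Clue 6 places the rose grower in house 1.
By clue 9, the person with the poplar tree is in house 2.
House 3 tree: only beech fits.
So: house 1 = rose/violin/elm, house 2 = orchid/clarinet/poplar, house 3 = dahlia/trumpet/beech, house 4 = sunflower/guitar/maple.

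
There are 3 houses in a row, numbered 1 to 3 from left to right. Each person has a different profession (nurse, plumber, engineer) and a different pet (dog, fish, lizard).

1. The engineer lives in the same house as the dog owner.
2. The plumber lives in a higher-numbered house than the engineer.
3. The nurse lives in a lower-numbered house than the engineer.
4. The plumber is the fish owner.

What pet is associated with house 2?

dog

Clue 3 places the nurse in house 1.
The engineer is in house 2 (clue 3).
So house 3 gets plumber for profession.
Clue 1: the dog owner is in house 2.
Clue 4 places the fish owner in house 3.
The only pet still possible for house 1 is lizard.
So: house 1 = nurse/lizard, house 2 = engineer/dog, house 3 = plumber/fish.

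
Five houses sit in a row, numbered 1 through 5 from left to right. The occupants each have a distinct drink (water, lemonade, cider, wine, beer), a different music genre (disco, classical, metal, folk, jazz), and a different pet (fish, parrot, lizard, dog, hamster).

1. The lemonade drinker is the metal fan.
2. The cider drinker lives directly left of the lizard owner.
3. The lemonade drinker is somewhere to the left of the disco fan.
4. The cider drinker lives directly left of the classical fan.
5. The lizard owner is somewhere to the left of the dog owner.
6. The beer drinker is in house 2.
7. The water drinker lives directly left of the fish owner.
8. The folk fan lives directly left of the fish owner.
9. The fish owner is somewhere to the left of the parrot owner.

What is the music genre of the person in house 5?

By clue 6, the beer drinker is in house 2.
So house 5 gets wine for drink.
That leaves hamster as the pet for house 1.
The only drink still possible for house 4 is lemonade.
Clue 1 places the metal fan in house 4.
From clue 3, the disco fan must be in house 5.
The cider drinker is in house 1 (clue 4).
House 3's drink must be water (nothing else left).
That leaves classical as the music genre for house 2.
By clue 2, the lizard owner is in house 2.
From clue 7, the fish owner must be in house 4.
By clue 8, the folk fan is in house 3.
The parrot owner is in house 5 (clue 9).
The only music genre still possible for house 1 is jazz.
So house 3 gets dog for pet.
So: house 1 = cider/jazz/hamster, house 2 = beer/classical/lizard, house 3 = water/folk/dog, house 4 = lemonade/metal/fish, house 5 = wine/disco/parrot.

disco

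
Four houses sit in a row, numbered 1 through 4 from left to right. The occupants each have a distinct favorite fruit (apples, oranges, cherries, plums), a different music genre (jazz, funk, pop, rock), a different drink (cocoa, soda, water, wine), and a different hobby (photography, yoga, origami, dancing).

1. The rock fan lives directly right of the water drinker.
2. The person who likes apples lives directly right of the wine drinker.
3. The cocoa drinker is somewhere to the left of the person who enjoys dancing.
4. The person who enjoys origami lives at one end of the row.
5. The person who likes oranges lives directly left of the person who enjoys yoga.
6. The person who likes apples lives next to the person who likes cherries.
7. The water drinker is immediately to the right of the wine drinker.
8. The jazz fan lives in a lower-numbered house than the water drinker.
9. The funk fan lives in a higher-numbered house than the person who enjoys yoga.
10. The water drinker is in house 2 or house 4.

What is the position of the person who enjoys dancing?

From clue 10, the water drinker must be in house 2.
House 1's drink must be wine (nothing else left).
So house 4 gets soda for drink.
By clue 1, the rock fan is in house 3.
The person who likes apples is in house 2 (clue 2).
Clue 3: the person who enjoys dancing is in house 4.
From clue 8, the jazz fan must be in house 1.
House 1 favorite fruit: only oranges fits.
That leaves cherries as the favorite fruit for house 3.
So house 4 gets plums for favorite fruit.
House 2 music genre: only pop fits.
House 4 music genre: only funk fits.
The only drink still possible for house 3 is cocoa.
From clue 5, the person who enjoys yoga must be in house 2.
House 1's hobby must be origami (nothing else left).
That leaves photography as the hobby for house 3.
So: house 1 = oranges/jazz/wine/origami, house 2 = apples/pop/water/yoga, house 3 = cherries/rock/cocoa/photography, house 4 = plums/funk/soda/dancing.

4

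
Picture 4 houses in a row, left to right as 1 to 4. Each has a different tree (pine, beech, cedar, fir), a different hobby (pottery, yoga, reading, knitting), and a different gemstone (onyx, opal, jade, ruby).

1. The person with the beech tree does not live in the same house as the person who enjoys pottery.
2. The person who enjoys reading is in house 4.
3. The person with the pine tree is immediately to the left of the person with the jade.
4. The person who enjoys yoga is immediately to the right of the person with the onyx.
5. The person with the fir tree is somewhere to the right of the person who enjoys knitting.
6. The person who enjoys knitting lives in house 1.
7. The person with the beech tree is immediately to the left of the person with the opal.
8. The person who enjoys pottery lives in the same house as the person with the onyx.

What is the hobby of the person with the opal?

reading

Clue 2: the person who enjoys reading is in house 4.
Clue 6: the person who enjoys knitting is in house 1.
From clue 8, the person who enjoys pottery must be in house 2.
The person with the onyx is in house 2 (clue 8).
House 3's hobby must be yoga (nothing else left).
That leaves ruby as the gemstone for house 1.
Clue 7 places the person with the beech tree in house 3.
Clue 7: the person with the opal is in house 4.
That leaves cedar as the tree for house 1.
That leaves fir as the tree for house 4.
House 3 gemstone: only jade fits.
That leaves pine as the tree for house 2.
So: house 1 = cedar/knitting/ruby, house 2 = pine/pottery/onyx, house 3 = beech/yoga/jade, house 4 = fir/reading/opal.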